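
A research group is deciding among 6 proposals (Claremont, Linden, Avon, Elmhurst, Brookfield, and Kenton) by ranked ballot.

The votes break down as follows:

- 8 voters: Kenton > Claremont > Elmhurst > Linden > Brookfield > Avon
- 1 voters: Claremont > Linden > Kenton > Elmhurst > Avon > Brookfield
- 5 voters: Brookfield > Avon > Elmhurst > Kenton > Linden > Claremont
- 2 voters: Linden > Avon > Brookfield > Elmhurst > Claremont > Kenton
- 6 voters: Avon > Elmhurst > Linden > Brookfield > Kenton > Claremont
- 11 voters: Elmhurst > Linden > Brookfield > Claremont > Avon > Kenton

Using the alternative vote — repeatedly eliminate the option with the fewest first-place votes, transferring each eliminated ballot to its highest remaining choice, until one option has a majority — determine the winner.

Elmhurst

Round 1: Elmhurst 11, Kenton 8, Avon 6, Brookfield 5, Linden 2, Claremont 1. Claremont has the fewest and is eliminated.
Round 2: Elmhurst 11, Kenton 8, Avon 6, Brookfield 5, Linden 3. Linden has the fewest and is eliminated.
Round 3: Elmhurst 11, Kenton 9, Avon 8, Brookfield 5. Brookfield has the fewest and is eliminated.
Round 4: Avon 13, Elmhurst 11, Kenton 9. Kenton has the fewest and is eliminated.
Round 5: Elmhurst 20, Avon 13. Elmhurst has a majority.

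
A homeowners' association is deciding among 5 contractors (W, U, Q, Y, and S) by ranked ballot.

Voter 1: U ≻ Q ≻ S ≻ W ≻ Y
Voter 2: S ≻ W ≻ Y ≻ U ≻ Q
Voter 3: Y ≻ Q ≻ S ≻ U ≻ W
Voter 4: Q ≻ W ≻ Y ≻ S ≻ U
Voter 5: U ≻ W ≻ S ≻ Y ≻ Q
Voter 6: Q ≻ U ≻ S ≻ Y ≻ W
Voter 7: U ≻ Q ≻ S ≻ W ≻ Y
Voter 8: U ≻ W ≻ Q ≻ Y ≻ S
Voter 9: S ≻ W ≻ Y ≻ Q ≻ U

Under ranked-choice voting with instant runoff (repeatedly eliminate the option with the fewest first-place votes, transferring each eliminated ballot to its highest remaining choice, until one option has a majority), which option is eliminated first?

W

Round 1: U 4, Q 2, S 2, Y 1, W 0. W has the fewest and is eliminated.
Round 2: U 4, Q 2, S 2, Y 1. Y has the fewest and is eliminated.
Round 3: U 4, Q 3, S 2. S has the fewest and is eliminated.
Round 4: U 5, Q 4. U has a majority.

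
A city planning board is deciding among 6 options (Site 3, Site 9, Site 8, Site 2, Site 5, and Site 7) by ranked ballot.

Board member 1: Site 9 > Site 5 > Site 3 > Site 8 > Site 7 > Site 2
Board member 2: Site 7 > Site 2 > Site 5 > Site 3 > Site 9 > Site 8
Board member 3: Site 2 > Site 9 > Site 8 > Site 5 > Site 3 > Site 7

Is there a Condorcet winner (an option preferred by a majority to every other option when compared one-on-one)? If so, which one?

Head-to-head results (3 voters total):
Site 3 vs Site 9: Site 9 wins 2–1.
Site 3 vs Site 8: Site 3 wins 2–1.
Site 3 vs Site 2: Site 2 wins 2–1.
Site 3 vs Site 5: Site 5 wins 3–0.
Site 3 vs Site 7: Site 3 wins 2–1.
Site 9 vs Site 8: Site 9 wins 3–0.
Site 9 vs Site 2: Site 2 wins 2–1.
Site 9 vs Site 5: Site 9 wins 2–1.
Site 9 vs Site 7: Site 9 wins 2–1.
Site 8 vs Site 2: Site 2 wins 2–1.
Site 8 vs Site 5: Site 5 wins 2–1.
Site 8 vs Site 7: Site 8 wins 2–1.
Site 2 vs Site 5: Site 2 wins 2–1.
Site 2 vs Site 7: Site 7 wins 2–1.
Site 5 vs Site 7: Site 5 wins 2–1.
No candidate beats all others: Site 3 beats Site 7 beats Site 2 beats Site 3, a majority cycle.

None — there is no Condorcet winner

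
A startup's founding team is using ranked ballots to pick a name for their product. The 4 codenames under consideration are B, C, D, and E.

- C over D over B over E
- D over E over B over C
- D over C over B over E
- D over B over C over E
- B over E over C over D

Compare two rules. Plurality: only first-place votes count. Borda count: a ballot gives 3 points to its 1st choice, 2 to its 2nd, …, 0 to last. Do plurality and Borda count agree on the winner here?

Yes

Plurality first-place counts: B 1, C 1, D 3, E 0 → D.
Borda totals: B 8, C 7, D 11, E 4 → D.
The two rules agree on D.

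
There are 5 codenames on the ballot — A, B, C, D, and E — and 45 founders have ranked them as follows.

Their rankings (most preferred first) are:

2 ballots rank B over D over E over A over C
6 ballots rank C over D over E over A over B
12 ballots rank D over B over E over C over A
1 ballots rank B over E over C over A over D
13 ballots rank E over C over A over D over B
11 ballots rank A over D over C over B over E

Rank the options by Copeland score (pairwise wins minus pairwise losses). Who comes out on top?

D

Pairwise results:
  A vs B: A wins 30–15.
  A vs C: C wins 32–13.
  A vs D: A wins 25–20.
  A vs E: E wins 34–11.
  B vs C: C wins 30–15.
  B vs D: D wins 42–3.
  B vs E: B wins 26–19.
  C vs D: D wins 25–20.
  C vs E: E wins 28–17.
  D vs E: D wins 31–14.
Copeland scores (wins − losses):
  A: 2 − 2 = 0
  B: 1 − 3 = -2
  C: 2 − 2 = 0
  D: 3 − 1 = 2
  E: 2 − 2 = 0
D has the best Copeland score.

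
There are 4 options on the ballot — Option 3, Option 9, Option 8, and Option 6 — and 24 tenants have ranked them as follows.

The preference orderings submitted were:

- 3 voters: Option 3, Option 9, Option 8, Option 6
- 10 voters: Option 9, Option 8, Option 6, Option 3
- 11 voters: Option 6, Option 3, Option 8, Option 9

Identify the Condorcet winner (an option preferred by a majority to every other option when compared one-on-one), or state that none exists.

There is no Condorcet winner

Head-to-head results (24 voters total):
Option 3 vs Option 9: Option 3 wins 14–10.
Option 3 vs Option 8: Option 3 wins 14–10.
Option 3 vs Option 6: Option 6 wins 21–3.
Option 9 vs Option 8: Option 9 wins 13–11.
Option 9 vs Option 6: Option 9 wins 13–11.
Option 8 vs Option 6: Option 8 wins 13–11.
No candidate beats all others: Option 3 beats Option 9 beats Option 6 beats Option 3, a majority cycle.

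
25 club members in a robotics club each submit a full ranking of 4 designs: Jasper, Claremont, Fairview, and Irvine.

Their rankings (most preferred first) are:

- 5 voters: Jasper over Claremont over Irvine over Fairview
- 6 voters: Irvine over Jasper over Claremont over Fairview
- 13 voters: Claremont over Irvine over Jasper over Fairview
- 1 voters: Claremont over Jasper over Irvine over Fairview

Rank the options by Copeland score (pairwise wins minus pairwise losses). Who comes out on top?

Claremont

Pairwise results:
  Jasper vs Claremont: Claremont wins 14–11.
  Jasper vs Fairview: Jasper wins 25–0.
  Jasper vs Irvine: Irvine wins 19–6.
  Claremont vs Fairview: Claremont wins 25–0.
  Claremont vs Irvine: Claremont wins 19–6.
  Fairview vs Irvine: Irvine wins 25–0.
Copeland scores (wins − losses):
  Jasper: 1 − 2 = -1
  Claremont: 3 − 0 = 3
  Fairview: 0 − 3 = -3
  Irvine: 2 − 1 = 1
Claremont has the best Copeland score.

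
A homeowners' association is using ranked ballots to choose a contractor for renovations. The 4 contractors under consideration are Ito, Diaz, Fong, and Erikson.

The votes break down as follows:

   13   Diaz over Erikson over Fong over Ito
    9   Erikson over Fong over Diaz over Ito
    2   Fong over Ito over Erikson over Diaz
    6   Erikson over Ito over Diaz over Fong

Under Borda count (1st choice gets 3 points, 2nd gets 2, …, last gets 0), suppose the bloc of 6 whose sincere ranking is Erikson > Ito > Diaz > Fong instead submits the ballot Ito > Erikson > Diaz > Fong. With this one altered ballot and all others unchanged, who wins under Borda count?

Borda totals with the altered ballot: Ito 22, Diaz 54, Fong 37, Erikson 67.
The winner is unchanged: still Erikson.

Erikson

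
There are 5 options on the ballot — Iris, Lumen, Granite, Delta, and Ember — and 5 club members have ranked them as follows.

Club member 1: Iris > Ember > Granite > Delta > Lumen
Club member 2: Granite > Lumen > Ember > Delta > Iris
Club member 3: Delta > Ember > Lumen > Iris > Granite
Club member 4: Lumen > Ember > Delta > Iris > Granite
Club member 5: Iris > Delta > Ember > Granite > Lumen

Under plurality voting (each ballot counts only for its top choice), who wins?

First-place vote totals:
  Iris: 2
  Lumen: 1
  Granite: 1
  Delta: 1
  Ember: 0
Iris has the most first-place votes.

Iris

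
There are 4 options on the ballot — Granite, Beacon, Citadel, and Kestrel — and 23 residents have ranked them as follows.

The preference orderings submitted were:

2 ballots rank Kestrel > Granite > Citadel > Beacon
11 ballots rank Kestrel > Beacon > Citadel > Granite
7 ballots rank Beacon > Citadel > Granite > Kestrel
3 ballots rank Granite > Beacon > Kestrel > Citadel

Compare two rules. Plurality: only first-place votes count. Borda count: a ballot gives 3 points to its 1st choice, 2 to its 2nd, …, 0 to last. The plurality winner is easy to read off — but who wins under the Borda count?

Beacon

Plurality first-place counts: Granite 3, Beacon 7, Citadel 0, Kestrel 13 → Kestrel.
Borda totals: Granite 20, Beacon 49, Citadel 27, Kestrel 42 → Beacon.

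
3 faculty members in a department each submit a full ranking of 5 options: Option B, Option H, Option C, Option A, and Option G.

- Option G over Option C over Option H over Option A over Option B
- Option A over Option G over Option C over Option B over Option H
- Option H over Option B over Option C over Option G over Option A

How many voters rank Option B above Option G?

Ballots ranking Option B above Option G: 1.
Ballots ranking Option G above Option B: 2.
So 1 of 3 voters prefer Option B to Option G.

1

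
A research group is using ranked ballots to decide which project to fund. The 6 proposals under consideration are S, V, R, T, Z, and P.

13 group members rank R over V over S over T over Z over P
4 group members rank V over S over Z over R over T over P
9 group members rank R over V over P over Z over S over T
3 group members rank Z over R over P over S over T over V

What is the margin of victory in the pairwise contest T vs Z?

Ballots ranking T above Z: 13.
Ballots ranking Z above T: 4+9+3 = 16.
Z wins 16–13, a margin of 3.

3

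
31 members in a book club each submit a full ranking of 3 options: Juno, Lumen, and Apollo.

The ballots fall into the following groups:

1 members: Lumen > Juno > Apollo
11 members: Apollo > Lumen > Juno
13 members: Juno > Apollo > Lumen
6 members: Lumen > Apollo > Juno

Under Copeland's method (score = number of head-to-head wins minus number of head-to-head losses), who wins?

Pairwise results:
  Juno vs Lumen: Lumen wins 18–13.
  Juno vs Apollo: Apollo wins 17–14.
  Lumen vs Apollo: Apollo wins 24–7.
Copeland scores (wins − losses):
  Juno: 0 − 2 = -2
  Lumen: 1 − 1 = 0
  Apollo: 2 − 0 = 2
Apollo has the best Copeland score.

Apollo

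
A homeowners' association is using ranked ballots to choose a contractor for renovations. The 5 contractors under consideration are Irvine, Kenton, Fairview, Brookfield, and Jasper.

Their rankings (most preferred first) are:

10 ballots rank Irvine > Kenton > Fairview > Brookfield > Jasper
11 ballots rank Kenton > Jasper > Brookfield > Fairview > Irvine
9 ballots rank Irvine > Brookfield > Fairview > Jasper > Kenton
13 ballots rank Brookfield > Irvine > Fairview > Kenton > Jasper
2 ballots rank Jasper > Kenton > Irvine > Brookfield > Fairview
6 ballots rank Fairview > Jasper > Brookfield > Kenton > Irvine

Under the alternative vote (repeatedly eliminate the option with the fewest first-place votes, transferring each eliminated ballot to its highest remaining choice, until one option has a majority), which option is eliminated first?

Jasper

Round 1: Irvine 19, Brookfield 13, Kenton 11, Fairview 6, Jasper 2. Jasper has the fewest and is eliminated.
Round 2: Irvine 19, Kenton 13, Brookfield 13, Fairview 6. Fairview has the fewest and is eliminated.
Round 3: Irvine 19, Brookfield 19, Kenton 13. Kenton has the fewest and is eliminated.
Round 4: Brookfield 30, Irvine 21. Brookfield has a majority.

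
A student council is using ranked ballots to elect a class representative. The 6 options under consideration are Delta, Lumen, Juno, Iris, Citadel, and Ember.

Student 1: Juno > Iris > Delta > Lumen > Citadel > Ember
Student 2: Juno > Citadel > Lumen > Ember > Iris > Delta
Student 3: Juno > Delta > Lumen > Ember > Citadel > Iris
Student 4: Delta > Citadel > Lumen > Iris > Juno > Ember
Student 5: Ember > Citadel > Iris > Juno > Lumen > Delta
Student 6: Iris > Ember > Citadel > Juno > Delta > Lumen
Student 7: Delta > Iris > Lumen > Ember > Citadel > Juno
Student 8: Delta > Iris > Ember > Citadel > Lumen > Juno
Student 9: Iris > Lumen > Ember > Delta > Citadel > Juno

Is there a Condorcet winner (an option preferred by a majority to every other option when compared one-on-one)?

Head-to-head results (9 voters total):
Delta vs Lumen: Delta wins 6–3.
Delta vs Juno: Juno wins 5–4.
Delta vs Iris: Iris wins 5–4.
Delta vs Citadel: Delta wins 6–3.
Delta vs Ember: Delta wins 5–4.
Lumen vs Juno: Juno wins 5–4.
Lumen vs Iris: Iris wins 6–3.
Lumen vs Citadel: Citadel wins 5–4.
Lumen vs Ember: Lumen wins 6–3.
Juno vs Iris: Iris wins 6–3.
Juno vs Citadel: Citadel wins 6–3.
Juno vs Ember: Ember wins 5–4.
Iris vs Citadel: Iris wins 5–4.
Iris vs Ember: Iris wins 6–3.
Citadel vs Ember: Ember wins 6–3.
Iris beats each rival — Delta (5–4), Lumen (6–3), Juno (6–3), Citadel (5–4), Ember (6–3) — so Iris is the Condorcet winner.

Yes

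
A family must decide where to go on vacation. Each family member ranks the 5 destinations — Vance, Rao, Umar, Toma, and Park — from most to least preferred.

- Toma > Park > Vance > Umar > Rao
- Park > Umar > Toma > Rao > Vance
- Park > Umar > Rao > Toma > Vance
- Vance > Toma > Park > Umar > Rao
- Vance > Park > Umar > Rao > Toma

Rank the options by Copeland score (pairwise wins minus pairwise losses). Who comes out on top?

Pairwise results:
  Vance vs Rao: Vance wins 3–2.
  Vance vs Umar: Vance wins 3–2.
  Vance vs Toma: Toma wins 3–2.
  Vance vs Park: Park wins 3–2.
  Rao vs Umar: Umar wins 5–0.
  Rao vs Toma: Toma wins 3–2.
  Rao vs Park: Park wins 5–0.
  Umar vs Toma: Umar wins 3–2.
  Umar vs Park: Park wins 5–0.
  Toma vs Park: Park wins 3–2.
Copeland scores (wins − losses):
  Vance: 2 − 2 = 0
  Rao: 0 − 4 = -4
  Umar: 2 − 2 = 0
  Toma: 2 − 2 = 0
  Park: 4 − 0 = 4
Park has the best Copeland score.

Park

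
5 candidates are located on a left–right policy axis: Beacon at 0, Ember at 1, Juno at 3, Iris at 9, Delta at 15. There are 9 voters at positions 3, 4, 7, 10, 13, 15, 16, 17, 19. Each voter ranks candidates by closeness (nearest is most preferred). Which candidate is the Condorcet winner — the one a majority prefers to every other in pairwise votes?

Delta

With single-peaked preferences on a line, the Condorcet winner is the candidate closest to the median voter.
The median voter (position 13) is closest to Delta at 15.
Check: Delta vs Iris — voters closer to Delta: 5 of 9.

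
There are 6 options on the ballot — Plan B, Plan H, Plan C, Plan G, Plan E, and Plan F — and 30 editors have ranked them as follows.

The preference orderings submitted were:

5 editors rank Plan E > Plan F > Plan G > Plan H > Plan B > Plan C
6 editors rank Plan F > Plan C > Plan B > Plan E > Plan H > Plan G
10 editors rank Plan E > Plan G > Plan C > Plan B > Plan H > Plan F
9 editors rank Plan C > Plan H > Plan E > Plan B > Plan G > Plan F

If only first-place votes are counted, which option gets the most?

First-place vote totals:
  Plan B: 0
  Plan H: 0
  Plan C: 9
  Plan G: 0
  Plan E: 15
  Plan F: 6
Plan E has the most first-place votes.

Plan E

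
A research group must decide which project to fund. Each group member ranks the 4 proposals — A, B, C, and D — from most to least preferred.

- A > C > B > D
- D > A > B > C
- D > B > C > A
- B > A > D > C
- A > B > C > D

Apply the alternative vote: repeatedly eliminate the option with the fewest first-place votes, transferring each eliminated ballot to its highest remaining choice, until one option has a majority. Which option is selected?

A

Round 1: A 2, D 2, B 1, C 0. C has the fewest and is eliminated.
Round 2: A 2, D 2, B 1. B has the fewest and is eliminated.
Round 3: A 3, D 2. A has a majority.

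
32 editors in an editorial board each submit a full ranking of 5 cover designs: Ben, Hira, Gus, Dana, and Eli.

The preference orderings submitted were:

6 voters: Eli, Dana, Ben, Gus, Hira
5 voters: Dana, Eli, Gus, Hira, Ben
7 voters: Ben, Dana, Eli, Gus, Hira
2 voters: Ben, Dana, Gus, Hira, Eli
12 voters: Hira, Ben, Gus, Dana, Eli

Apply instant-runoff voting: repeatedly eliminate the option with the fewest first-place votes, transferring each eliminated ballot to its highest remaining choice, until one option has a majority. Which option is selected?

Eli

Round 1: Hira 12, Ben 9, Eli 6, Dana 5, Gus 0. Gus has the fewest and is eliminated.
Round 2: Hira 12, Ben 9, Eli 6, Dana 5. Dana has the fewest and is eliminated.
Round 3: Hira 12, Eli 11, Ben 9. Ben has the fewest and is eliminated.
Round 4: Eli 18, Hira 14. Eli has a majority.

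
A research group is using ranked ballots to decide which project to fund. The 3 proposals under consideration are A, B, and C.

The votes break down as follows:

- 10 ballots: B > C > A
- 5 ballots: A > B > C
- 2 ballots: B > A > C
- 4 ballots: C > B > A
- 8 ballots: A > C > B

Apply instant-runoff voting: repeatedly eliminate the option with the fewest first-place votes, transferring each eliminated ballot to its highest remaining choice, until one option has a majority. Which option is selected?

Round 1: A 13, B 12, C 4. C has the fewest and is eliminated.
Round 2: B 16, A 13. B has a majority.

B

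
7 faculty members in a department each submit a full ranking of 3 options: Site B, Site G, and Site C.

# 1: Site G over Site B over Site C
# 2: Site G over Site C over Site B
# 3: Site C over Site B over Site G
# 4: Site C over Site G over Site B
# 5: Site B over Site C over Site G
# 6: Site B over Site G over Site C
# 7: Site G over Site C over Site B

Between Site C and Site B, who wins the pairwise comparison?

Site C

Ballots ranking Site C above Site B: 4.
Ballots ranking Site B above Site C: 3.
Site C wins the head-to-head, 4–3.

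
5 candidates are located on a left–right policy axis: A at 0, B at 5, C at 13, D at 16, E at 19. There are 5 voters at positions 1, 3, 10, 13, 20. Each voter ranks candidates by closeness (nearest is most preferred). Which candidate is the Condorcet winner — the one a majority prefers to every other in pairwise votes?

With single-peaked preferences on a line, the Condorcet winner is the candidate closest to the median voter.
The median voter (position 10) is closest to C at 13.
Check: C vs A — voters closer to C: 3 of 5.

C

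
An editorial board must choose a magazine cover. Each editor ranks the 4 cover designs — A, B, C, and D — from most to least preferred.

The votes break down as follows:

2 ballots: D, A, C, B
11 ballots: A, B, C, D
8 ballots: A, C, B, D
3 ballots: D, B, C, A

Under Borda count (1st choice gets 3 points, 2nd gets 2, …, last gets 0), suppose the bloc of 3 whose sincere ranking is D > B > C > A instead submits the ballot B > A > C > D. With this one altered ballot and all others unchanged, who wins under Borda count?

Borda totals with the altered ballot: A 67, B 39, C 32, D 6.
The winner is unchanged: still A.

A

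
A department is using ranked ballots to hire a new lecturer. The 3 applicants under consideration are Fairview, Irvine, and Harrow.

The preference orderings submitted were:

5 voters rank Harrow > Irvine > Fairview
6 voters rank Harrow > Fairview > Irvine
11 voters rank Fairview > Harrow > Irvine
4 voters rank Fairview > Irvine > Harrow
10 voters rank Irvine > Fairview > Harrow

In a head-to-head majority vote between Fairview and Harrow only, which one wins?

Ballots ranking Fairview above Harrow: 11+4+10 = 25.
Ballots ranking Harrow above Fairview: 5+6 = 11.
Fairview wins the head-to-head, 25–11.

Fairview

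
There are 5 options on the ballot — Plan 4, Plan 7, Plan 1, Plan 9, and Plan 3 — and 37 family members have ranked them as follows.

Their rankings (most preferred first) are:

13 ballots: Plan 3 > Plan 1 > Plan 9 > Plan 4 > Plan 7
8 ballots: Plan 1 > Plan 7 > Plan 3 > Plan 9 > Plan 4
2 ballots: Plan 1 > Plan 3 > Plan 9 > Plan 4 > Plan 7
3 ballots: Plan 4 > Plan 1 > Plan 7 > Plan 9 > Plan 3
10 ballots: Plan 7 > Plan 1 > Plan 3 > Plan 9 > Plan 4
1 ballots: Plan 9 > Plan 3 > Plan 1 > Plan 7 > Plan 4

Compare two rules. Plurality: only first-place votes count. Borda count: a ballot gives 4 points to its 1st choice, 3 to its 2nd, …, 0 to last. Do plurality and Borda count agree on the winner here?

No

Plurality first-place counts: Plan 4 3, Plan 7 10, Plan 1 10, Plan 9 1, Plan 3 13 → Plan 3.
Borda totals: Plan 4 27, Plan 7 71, Plan 1 120, Plan 9 55, Plan 3 97 → Plan 1.
The two rules disagree: plurality picks Plan 3, Borda picks Plan 1.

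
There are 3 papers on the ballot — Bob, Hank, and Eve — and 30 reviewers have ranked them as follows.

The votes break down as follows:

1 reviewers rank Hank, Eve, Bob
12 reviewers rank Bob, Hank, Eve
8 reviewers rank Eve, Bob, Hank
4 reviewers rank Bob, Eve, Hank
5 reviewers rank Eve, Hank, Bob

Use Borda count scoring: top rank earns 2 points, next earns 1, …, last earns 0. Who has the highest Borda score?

Bob

Borda scores:
  Bob: 0 + 12·2 + 8·1 + 4·2 + 5·0 = 40
  Hank: 2 + 12·1 + 8·0 + 4·0 + 5·1 = 19
  Eve: 1 + 12·0 + 8·2 + 4·1 + 5·2 = 31
Bob has the highest total.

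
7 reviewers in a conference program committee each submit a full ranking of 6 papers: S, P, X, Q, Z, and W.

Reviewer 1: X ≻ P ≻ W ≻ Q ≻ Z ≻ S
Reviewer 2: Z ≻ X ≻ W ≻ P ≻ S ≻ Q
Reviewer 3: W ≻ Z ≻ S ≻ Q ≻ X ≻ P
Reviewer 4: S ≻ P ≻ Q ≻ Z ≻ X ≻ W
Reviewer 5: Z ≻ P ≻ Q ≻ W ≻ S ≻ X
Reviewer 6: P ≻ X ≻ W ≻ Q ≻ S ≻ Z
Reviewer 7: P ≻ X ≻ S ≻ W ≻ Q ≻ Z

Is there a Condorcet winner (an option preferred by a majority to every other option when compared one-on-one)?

Yes

Head-to-head results (7 voters total):
S vs P: P wins 5–2.
S vs X: X wins 4–3.
S vs Q: S wins 4–3.
S vs Z: Z wins 4–3.
S vs W: W wins 5–2.
P vs X: P wins 4–3.
P vs Q: P wins 6–1.
P vs Z: P wins 4–3.
P vs W: P wins 5–2.
X vs Q: X wins 4–3.
X vs Z: Z wins 4–3.
X vs W: X wins 5–2.
Q vs Z: Q wins 4–3.
Q vs W: W wins 5–2.
Z vs W: W wins 4–3.
P beats each rival — S (5–2), X (4–3), Q (6–1), Z (4–3), W (5–2) — so P is the Condorcet winner.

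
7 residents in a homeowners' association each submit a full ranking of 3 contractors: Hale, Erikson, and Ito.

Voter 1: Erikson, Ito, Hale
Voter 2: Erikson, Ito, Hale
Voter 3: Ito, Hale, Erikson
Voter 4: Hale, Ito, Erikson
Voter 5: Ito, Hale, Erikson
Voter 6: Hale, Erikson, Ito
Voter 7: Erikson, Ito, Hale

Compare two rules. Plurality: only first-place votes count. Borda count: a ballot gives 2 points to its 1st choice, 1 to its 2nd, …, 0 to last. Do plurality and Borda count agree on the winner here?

Plurality first-place counts: Hale 2, Erikson 3, Ito 2 → Erikson.
Borda totals: Hale 6, Erikson 7, Ito 8 → Ito.
The two rules disagree: plurality picks Erikson, Borda picks Ito.

No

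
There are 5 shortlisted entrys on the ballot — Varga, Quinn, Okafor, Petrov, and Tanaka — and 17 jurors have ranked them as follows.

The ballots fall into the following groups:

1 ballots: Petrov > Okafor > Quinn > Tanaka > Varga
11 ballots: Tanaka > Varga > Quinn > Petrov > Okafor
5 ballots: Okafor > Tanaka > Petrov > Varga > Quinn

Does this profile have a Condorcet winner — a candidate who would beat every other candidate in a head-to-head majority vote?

Head-to-head results (17 voters total):
Varga vs Quinn: Varga wins 16–1.
Varga vs Okafor: Varga wins 11–6.
Varga vs Petrov: Varga wins 11–6.
Varga vs Tanaka: Tanaka wins 17–0.
Quinn vs Okafor: Quinn wins 11–6.
Quinn vs Petrov: Quinn wins 11–6.
Quinn vs Tanaka: Tanaka wins 16–1.
Okafor vs Petrov: Petrov wins 12–5.
Okafor vs Tanaka: Tanaka wins 11–6.
Petrov vs Tanaka: Tanaka wins 16–1.
Tanaka beats each rival — Varga (17–0), Quinn (16–1), Okafor (11–6), Petrov (16–1) — so Tanaka is the Condorcet winner.

Yes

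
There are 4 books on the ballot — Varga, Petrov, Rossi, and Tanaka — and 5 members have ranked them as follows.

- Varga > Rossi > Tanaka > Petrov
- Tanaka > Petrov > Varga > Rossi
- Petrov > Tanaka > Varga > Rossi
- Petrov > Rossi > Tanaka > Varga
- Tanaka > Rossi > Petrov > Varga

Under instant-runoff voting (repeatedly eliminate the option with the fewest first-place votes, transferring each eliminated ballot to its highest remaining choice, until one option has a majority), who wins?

Round 1: Petrov 2, Tanaka 2, Varga 1, Rossi 0. Rossi has the fewest and is eliminated.
Round 2: Petrov 2, Tanaka 2, Varga 1. Varga has the fewest and is eliminated.
Round 3: Tanaka 3, Petrov 2. Tanaka has a majority.

Tanaka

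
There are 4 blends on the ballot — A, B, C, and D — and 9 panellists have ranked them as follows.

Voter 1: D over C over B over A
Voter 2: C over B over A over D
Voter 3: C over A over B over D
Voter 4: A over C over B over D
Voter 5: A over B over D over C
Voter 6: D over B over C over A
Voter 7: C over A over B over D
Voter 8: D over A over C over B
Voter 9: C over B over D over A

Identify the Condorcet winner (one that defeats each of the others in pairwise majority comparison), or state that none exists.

C

Head-to-head results (9 voters total):
A vs B: A wins 5–4.
A vs C: C wins 6–3.
A vs D: A wins 5–4.
B vs C: C wins 7–2.
B vs D: B wins 6–3.
C vs D: C wins 5–4.
C beats each rival — A (6–3), B (7–2), D (5–4) — so C is the Condorcet winner.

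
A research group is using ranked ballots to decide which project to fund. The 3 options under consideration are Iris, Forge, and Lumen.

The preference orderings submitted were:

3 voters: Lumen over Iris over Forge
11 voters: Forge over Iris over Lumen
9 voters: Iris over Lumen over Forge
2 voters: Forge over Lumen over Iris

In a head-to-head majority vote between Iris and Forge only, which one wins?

Forge

Ballots ranking Iris above Forge: 3+9 = 12.
Ballots ranking Forge above Iris: 11+2 = 13.
Forge wins the head-to-head, 13–12.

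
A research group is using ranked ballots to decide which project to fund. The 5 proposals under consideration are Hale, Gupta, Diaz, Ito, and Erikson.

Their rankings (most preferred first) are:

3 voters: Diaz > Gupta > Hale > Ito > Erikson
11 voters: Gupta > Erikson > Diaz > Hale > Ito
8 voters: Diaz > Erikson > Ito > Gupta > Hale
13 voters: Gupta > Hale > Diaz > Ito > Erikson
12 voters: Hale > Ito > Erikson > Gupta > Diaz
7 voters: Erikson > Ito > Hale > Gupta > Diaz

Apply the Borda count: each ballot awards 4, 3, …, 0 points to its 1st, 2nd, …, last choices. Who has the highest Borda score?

Borda scores:
  Hale: 3·2 + 11·1 + 8·0 + 13·3 + 12·4 + 7·2 = 118
  Gupta: 3·3 + 11·4 + 8·1 + 13·4 + 12·1 + 7·1 = 132
  Diaz: 3·4 + 11·2 + 8·4 + 13·2 + 12·0 + 7·0 = 92
  Ito: 3·1 + 11·0 + 8·2 + 13·1 + 12·3 + 7·3 = 89
  Erikson: 3·0 + 11·3 + 8·3 + 13·0 + 12·2 + 7·4 = 109
Gupta has the highest total.

Gupta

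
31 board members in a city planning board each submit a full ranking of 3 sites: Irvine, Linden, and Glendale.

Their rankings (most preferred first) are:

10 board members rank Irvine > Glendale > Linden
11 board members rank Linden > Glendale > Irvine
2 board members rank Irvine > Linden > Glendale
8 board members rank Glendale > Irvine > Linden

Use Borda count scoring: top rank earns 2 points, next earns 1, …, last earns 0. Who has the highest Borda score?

Borda scores:
  Irvine: 10·2 + 11·0 + 2·2 + 8·1 = 32
  Linden: 10·0 + 11·2 + 2·1 + 8·0 = 24
  Glendale: 10·1 + 11·1 + 2·0 + 8·2 = 37
Glendale has the highest total.

Glendale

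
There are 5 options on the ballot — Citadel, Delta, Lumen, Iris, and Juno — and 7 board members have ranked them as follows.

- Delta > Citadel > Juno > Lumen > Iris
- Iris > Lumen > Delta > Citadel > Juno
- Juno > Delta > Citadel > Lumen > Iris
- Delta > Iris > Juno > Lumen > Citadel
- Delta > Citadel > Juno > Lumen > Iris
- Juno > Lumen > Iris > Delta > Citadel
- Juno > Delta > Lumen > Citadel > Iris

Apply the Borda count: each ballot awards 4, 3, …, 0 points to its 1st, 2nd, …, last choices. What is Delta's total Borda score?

21

Borda scores:
  Citadel: 3 + 1 + 2 + 0 + 3 + 0 + 1 = 10
  Delta: 4 + 2 + 3 + 4 + 4 + 1 + 3 = 21
  Lumen: 1 + 3 + 1 + 1 + 1 + 3 + 2 = 12
  Iris: 0 + 4 + 0 + 3 + 0 + 2 + 0 = 9
  Juno: 2 + 0 + 4 + 2 + 2 + 4 + 4 = 18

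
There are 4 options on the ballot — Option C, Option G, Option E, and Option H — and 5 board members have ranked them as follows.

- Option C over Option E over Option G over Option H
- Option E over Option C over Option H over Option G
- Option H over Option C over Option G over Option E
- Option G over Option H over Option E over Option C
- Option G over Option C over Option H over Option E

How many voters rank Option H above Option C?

2

Ballots ranking Option H above Option C: 2.
Ballots ranking Option C above Option H: 3.
So 2 of 5 voters prefer Option H to Option C.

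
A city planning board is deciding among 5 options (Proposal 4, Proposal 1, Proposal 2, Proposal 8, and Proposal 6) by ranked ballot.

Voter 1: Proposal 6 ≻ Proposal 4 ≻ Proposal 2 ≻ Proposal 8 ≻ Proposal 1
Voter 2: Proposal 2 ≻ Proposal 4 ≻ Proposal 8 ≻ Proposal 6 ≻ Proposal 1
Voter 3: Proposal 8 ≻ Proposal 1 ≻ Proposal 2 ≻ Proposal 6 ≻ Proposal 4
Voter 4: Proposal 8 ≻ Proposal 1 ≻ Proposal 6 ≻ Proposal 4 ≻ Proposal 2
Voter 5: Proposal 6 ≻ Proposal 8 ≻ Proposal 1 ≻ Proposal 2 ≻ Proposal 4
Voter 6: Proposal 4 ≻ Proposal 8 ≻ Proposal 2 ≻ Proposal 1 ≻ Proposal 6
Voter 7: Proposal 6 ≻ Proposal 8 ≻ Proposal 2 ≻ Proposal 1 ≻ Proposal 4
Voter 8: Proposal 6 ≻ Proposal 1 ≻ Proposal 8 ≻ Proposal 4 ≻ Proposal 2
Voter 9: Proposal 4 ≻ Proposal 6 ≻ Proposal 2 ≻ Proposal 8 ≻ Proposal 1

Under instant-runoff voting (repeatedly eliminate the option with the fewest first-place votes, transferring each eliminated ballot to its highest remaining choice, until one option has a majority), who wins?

Proposal 6

Round 1: Proposal 6 4, Proposal 4 2, Proposal 8 2, Proposal 2 1, Proposal 1 0. Proposal 1 has the fewest and is eliminated.
Round 2: Proposal 6 4, Proposal 4 2, Proposal 8 2, Proposal 2 1. Proposal 2 has the fewest and is eliminated.
Round 3: Proposal 6 4, Proposal 4 3, Proposal 8 2. Proposal 8 has the fewest and is eliminated.
Round 4: Proposal 6 6, Proposal 4 3. Proposal 6 has a majority.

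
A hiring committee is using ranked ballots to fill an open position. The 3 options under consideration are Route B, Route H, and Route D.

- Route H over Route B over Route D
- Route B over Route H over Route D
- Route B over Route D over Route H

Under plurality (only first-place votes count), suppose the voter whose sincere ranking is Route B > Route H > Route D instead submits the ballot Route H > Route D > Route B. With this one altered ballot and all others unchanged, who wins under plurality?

Route H

First-place totals with the altered ballot: Route B 1, Route H 2, Route D 0.
The switch changes the winner from Route B to Route H.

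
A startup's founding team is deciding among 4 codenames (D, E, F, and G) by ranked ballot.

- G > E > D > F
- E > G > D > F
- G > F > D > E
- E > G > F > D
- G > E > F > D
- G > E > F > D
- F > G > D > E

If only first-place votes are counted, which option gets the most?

G

First-place vote totals:
  D: 0
  E: 2
  F: 1
  G: 4
G has the most first-place votes.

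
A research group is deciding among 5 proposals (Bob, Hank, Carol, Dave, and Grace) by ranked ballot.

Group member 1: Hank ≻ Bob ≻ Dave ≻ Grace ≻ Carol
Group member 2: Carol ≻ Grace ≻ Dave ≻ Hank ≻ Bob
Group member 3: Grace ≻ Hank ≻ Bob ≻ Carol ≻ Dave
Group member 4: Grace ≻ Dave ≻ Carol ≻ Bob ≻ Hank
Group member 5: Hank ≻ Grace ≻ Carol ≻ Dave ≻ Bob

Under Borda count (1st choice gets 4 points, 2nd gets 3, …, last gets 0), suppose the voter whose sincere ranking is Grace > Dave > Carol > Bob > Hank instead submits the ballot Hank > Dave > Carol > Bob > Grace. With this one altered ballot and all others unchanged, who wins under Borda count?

Hank

Borda totals with the altered ballot: Bob 6, Hank 16, Carol 9, Dave 8, Grace 11.
The switch changes the winner from Grace to Hank.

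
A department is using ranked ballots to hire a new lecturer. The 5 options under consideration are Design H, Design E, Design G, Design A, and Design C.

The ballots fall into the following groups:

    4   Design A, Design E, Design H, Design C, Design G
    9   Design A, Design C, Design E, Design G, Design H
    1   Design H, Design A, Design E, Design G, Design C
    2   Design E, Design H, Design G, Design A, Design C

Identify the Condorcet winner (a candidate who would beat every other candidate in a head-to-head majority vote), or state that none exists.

Design A

Head-to-head results (16 voters total):
Design H vs Design E: Design E wins 15–1.
Design H vs Design G: Design G wins 9–7.
Design H vs Design A: Design A wins 13–3.
Design H vs Design C: Design C wins 9–7.
Design E vs Design G: Design E wins 16–0.
Design E vs Design A: Design A wins 14–2.
Design E vs Design C: Design C wins 9–7.
Design G vs Design A: Design A wins 14–2.
Design G vs Design C: Design C wins 13–3.
Design A vs Design C: Design A wins 16–0.
Design A beats each rival — Design H (13–3), Design E (14–2), Design G (14–2), Design C (16–0) — so Design A is the Condorcet winner.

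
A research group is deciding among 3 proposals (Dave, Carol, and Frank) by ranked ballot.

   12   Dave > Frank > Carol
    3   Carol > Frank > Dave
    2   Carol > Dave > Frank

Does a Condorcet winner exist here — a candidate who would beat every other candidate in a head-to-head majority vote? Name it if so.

Dave

Head-to-head results (17 voters total):
Dave vs Carol: Dave wins 12–5.
Dave vs Frank: Dave wins 14–3.
Carol vs Frank: Frank wins 12–5.
Dave beats each rival — Carol (12–5), Frank (14–3) — so Dave is the Condorcet winner.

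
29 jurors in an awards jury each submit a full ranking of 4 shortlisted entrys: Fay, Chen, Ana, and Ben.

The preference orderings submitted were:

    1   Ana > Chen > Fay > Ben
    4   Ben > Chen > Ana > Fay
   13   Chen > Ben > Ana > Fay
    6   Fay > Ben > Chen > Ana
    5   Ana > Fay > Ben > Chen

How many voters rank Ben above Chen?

15

Ballots ranking Ben above Chen: 4+6+5 = 15.
Ballots ranking Chen above Ben: 1+13 = 14.
So 15 of 29 voters prefer Ben to Chen.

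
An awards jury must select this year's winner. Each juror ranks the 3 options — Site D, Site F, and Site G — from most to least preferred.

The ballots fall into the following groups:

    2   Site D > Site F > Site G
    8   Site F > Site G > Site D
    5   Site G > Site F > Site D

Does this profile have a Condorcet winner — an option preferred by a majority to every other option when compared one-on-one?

Head-to-head results (15 voters total):
Site D vs Site F: Site F wins 13–2.
Site D vs Site G: Site G wins 13–2.
Site F vs Site G: Site F wins 10–5.
Site F beats each rival — Site D (13–2), Site G (10–5) — so Site F is the Condorcet winner.

Yes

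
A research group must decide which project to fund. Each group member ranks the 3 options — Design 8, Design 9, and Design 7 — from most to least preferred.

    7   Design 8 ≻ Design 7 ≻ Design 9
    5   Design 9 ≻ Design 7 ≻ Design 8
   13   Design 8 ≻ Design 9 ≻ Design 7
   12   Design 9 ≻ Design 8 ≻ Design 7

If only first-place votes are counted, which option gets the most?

Design 8

First-place vote totals:
  Design 8: 20
  Design 9: 17
  Design 7: 0
Design 8 has the most first-place votes.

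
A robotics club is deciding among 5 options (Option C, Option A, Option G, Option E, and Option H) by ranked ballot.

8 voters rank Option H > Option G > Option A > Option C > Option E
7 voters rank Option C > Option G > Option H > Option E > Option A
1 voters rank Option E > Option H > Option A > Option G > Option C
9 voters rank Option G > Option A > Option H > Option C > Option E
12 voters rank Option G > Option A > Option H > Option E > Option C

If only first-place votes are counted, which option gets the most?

Option G

First-place vote totals:
  Option C: 7
  Option A: 0
  Option G: 21
  Option E: 1
  Option H: 8
Option G has the most first-place votes.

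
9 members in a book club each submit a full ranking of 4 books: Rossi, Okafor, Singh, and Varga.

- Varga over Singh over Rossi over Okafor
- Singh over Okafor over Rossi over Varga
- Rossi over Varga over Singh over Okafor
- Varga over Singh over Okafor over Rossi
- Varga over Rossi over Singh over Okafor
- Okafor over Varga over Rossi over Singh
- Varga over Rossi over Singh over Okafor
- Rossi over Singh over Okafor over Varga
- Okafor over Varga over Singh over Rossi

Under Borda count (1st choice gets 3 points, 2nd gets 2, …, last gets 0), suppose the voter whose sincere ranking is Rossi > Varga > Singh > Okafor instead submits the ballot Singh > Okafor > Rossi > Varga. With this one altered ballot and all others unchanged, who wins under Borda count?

Varga

Borda totals with the altered ballot: Rossi 11, Okafor 12, Singh 15, Varga 16.
The winner is unchanged: still Varga.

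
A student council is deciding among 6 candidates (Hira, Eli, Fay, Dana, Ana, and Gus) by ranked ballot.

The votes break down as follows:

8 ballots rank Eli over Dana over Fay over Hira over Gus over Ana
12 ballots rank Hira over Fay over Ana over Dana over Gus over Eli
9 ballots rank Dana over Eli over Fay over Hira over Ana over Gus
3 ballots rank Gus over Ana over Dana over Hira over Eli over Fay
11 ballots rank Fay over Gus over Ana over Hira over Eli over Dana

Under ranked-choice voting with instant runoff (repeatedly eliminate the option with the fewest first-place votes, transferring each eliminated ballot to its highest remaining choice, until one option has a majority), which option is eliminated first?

Ana

Round 1: Hira 12, Fay 11, Dana 9, Eli 8, Gus 3, Ana 0. Ana has the fewest and is eliminated.
Round 2: Hira 12, Fay 11, Dana 9, Eli 8, Gus 3. Gus has the fewest and is eliminated.
Round 3: Hira 12, Dana 12, Fay 11, Eli 8. Eli has the fewest and is eliminated.
Round 4: Dana 20, Hira 12, Fay 11. Fay has the fewest and is eliminated.
Round 5: Hira 23, Dana 20. Hira has a majority.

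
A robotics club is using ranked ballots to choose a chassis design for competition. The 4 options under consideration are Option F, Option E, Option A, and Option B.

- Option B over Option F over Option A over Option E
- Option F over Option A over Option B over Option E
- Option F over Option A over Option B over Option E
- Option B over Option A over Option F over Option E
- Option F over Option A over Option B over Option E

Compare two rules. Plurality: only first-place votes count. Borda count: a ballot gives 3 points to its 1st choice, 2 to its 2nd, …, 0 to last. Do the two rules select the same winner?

Yes

Plurality first-place counts: Option F 3, Option E 0, Option A 0, Option B 2 → Option F.
Borda totals: Option F 12, Option E 0, Option A 9, Option B 9 → Option F.
The two rules agree on Option F.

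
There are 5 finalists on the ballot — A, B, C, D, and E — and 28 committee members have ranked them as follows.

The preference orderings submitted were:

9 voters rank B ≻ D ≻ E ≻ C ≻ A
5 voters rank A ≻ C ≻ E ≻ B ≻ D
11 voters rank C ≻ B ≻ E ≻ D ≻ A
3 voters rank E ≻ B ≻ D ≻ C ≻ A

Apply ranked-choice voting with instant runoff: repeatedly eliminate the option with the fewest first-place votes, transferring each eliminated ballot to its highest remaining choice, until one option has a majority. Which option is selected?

Round 1: C 11, B 9, A 5, E 3, D 0. D has the fewest and is eliminated.
Round 2: C 11, B 9, A 5, E 3. E has the fewest and is eliminated.
Round 3: B 12, C 11, A 5. A has the fewest and is eliminated.
Round 4: C 16, B 12. C has a majority.

C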